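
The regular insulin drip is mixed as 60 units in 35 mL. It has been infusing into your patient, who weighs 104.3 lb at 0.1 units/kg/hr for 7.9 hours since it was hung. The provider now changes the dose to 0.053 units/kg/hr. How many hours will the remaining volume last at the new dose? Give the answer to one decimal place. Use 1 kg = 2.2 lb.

Initial rate:
Weight = 104.3 lb ÷ 2.2 lb/kg = 47.40909 kg
Dose = 0.1 units/kg/hr × 47.40909 kg = 4.740909 units/hr
Concentration = 60 units ÷ 35 mL = 1.714286 units/mL
Rate = 4.740909 units/hr ÷ 1.714286 units/mL = 2.76553 mL/hr
Volume infused so far = 2.76553 mL/hr × 7.9 hr = 21.84769 mL
Volume remaining = 35 − 21.84769 = 13.15231 mL
New rate:
Dose = 0.053 units/kg/hr × 47.40909 kg = 2.512682 units/hr
Rate = 2.512682 units/hr ÷ 1.714286 units/mL = 1.465731 mL/hr
Time remaining = 13.15231 mL ÷ 1.465731 mL/hr = 8.973209 hr

9.0 hours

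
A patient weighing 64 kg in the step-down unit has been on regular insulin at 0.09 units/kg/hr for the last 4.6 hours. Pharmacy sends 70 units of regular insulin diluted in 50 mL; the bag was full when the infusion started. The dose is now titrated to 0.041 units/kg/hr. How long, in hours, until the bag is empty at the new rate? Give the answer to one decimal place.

Initial rate:
Dose = 0.09 units/kg/hr × 64 kg = 5.76 units/hr
Concentration = 70 units ÷ 50 mL = 1.4 units/mL
Rate = 5.76 units/hr ÷ 1.4 units/mL = 4.114286 mL/hr
Volume infused so far = 4.114286 mL/hr × 4.6 hr = 18.92571 mL
Volume remaining = 50 − 18.92571 = 31.07429 mL
New rate:
Dose = 0.041 units/kg/hr × 64 kg = 2.624 units/hr
Rate = 2.624 units/hr ÷ 1.4 units/mL = 1.874286 mL/hr
Time remaining = 31.07429 mL ÷ 1.874286 mL/hr = 16.57927 hr

16.6 hours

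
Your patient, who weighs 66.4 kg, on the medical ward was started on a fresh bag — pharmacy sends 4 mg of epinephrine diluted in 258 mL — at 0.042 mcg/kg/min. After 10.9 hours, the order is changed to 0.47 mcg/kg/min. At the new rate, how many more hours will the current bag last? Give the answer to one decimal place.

1.2 hours

Initial rate:
Dose = 0.042 mcg/kg/min × 66.4 kg = 2.7888 mcg/min
2.7888 mcg/min × 60 min/hr = 167.328 mcg/hr
Concentration = 4 mg ÷ 258 mL = 0.01550388 mg/mL = 15.50388 mcg/mL
Rate = 167.328 mcg/hr ÷ 15.50388 mcg/mL = 10.79266 mL/hr
Volume infused so far = 10.79266 mL/hr × 10.9 hr = 117.64 mL
Volume remaining = 258 − 117.64 = 140.36 mL
New rate:
Dose = 0.47 mcg/kg/min × 66.4 kg = 31.208 mcg/min
31.208 mcg/min × 60 min/hr = 1872.48 mcg/hr
Rate = 1872.48 mcg/hr ÷ 15.50388 mcg/mL = 120.775 mL/hr
Time remaining = 140.36 mL ÷ 120.775 mL/hr = 1.162162 hr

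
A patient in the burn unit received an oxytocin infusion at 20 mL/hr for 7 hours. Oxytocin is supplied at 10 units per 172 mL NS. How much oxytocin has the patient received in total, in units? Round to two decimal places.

8.14 units

Concentration = 10 units ÷ 172 mL = 0.05813953 units/mL = 58.13953 milliunits/mL
Drug rate = 20 mL/hr × 58.13953 milliunits/mL = 1162.791 milliunits/hr
Total = 1162.791 milliunits/hr × 7 hr = 8139.535 milliunits = 8.139535 units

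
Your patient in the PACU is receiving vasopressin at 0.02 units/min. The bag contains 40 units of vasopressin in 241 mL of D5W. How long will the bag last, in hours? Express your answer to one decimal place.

0.02 units/min × 60 min/hr = 1.2 units/hr
Concentration = 40 units ÷ 241 mL = 0.1659751 units/mL
Rate = 1.2 units/hr ÷ 0.1659751 units/mL = 7.23 mL/hr
Duration = 241 mL ÷ 7.23 mL/hr = 33.33333 hr

33.3 hours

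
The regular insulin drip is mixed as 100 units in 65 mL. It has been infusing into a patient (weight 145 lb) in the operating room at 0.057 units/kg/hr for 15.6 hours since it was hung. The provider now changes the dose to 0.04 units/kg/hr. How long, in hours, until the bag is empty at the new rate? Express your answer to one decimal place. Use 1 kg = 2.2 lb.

15.7 hours

Initial rate:
Weight = 145 lb ÷ 2.2 lb/kg = 65.90909 kg
Dose = 0.057 units/kg/hr × 65.90909 kg = 3.756818 units/hr
Concentration = 100 units ÷ 65 mL = 1.538462 units/mL
Rate = 3.756818 units/hr ÷ 1.538462 units/mL = 2.441932 mL/hr
Volume infused so far = 2.441932 mL/hr × 15.6 hr = 38.09414 mL
Volume remaining = 65 − 38.09414 = 26.90586 mL
New rate:
Dose = 0.04 units/kg/hr × 65.90909 kg = 2.636364 units/hr
Rate = 2.636364 units/hr ÷ 1.538462 units/mL = 1.713636 mL/hr
Time remaining = 26.90586 mL ÷ 1.713636 mL/hr = 15.70103 hr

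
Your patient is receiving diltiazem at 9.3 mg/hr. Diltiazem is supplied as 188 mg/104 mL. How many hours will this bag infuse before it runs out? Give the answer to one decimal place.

Concentration = 188 mg ÷ 104 mL = 1.807692 mg/mL
Rate = 9.3 mg/hr ÷ 1.807692 mg/mL = 5.144681 mL/hr
Duration = 104 mL ÷ 5.144681 mL/hr = 20.21505 hr

20.2 hours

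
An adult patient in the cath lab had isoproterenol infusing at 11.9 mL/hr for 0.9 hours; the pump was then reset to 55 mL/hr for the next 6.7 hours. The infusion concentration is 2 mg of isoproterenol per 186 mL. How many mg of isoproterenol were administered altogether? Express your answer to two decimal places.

4.08 mg

Concentration = 2 mg ÷ 186 mL = 0.01075269 mg/mL
Stage 1: 11.9 mL/hr × 0.9 hr = 10.71 mL → 10.71 mL × 0.01075269 mg/mL = 0.1151613 mg
Stage 2: 55 mL/hr × 6.7 hr = 368.5 mL → 368.5 mL × 0.01075269 mg/mL = 3.962366 mg
Total = 0.1151613 + 3.962366 = 4.077527 mg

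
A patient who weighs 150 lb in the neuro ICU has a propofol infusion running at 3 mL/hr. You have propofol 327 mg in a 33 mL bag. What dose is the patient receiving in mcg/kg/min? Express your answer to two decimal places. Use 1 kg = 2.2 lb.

7.27 mcg/kg/min

Weight = 150 lb ÷ 2.2 lb/kg = 68.18182 kg
Concentration = 327 mg ÷ 33 mL = 9.909091 mg/mL = 9909.091 mcg/mL
Drug rate = 3 mL/hr × 9909.091 mcg/mL = 29727.27 mcg/hr
29727.27 mcg/hr ÷ 60 min/hr = 495.4545 mcg/min
495.4545 mcg/min ÷ 68.18182 kg = 7.266667 mcg/kg/min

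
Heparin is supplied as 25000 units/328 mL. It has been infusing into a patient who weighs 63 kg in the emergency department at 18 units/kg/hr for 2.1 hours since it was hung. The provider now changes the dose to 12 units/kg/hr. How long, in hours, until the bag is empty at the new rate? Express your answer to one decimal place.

29.9 hours

Initial rate:
Dose = 18 units/kg/hr × 63 kg = 1134 units/hr
Concentration = 25000 units ÷ 328 mL = 76.21951 units/mL
Rate = 1134 units/hr ÷ 76.21951 units/mL = 14.87808 mL/hr
Volume infused so far = 14.87808 mL/hr × 2.1 hr = 31.24397 mL
Volume remaining = 328 − 31.24397 = 296.756 mL
New rate:
Dose = 12 units/kg/hr × 63 kg = 756 units/hr
Rate = 756 units/hr ÷ 76.21951 units/mL = 9.91872 mL/hr
Time remaining = 296.756 mL ÷ 9.91872 mL/hr = 29.91878 hr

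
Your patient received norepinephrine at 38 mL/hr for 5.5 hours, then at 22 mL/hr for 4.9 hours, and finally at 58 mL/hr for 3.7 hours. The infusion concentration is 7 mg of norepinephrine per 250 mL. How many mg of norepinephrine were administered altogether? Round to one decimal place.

Concentration = 7 mg ÷ 250 mL = 0.028 mg/mL
Stage 1: 38 mL/hr × 5.5 hr = 209 mL → 209 mL × 0.028 mg/mL = 5.852 mg
Stage 2: 22 mL/hr × 4.9 hr = 107.8 mL → 107.8 mL × 0.028 mg/mL = 3.0184 mg
Stage 3: 58 mL/hr × 3.7 hr = 214.6 mL → 214.6 mL × 0.028 mg/mL = 6.0088 mg
Total = 5.852 + 3.0184 + 6.0088 = 14.8792 mg

14.9 mg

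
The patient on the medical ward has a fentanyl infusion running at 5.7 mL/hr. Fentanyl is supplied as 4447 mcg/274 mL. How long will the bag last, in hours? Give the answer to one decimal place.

48.1 hours

Duration = 274 mL ÷ 5.7 mL/hr = 48.07018 hr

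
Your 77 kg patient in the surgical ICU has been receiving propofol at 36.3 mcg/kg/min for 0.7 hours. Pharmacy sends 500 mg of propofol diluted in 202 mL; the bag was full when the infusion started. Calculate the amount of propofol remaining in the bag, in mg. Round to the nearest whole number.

Dose = 36.3 mcg/kg/min × 77 kg = 2795.1 mcg/min
2795.1 mcg/min × 60 min/hr = 167706 mcg/hr
Concentration = 500 mg ÷ 202 mL = 2.475248 mg/mL = 2475.248 mcg/mL
Rate = 167706 mcg/hr ÷ 2475.248 mcg/mL = 67.75322 mL/hr
Volume infused = 67.75322 mL/hr × 0.7 hr = 47.42726 mL
Volume remaining = 202 − 47.42726 = 154.5727 mL
Drug remaining = 154.5727 mL × 2475.248 mcg/mL = 382605.8 mcg = 382.6058 mg

383 mg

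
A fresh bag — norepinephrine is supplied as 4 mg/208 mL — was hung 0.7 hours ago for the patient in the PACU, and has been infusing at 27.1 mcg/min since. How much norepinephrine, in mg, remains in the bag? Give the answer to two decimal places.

2.86 mg

27.1 mcg/min × 60 min/hr = 1626 mcg/hr
Concentration = 4 mg ÷ 208 mL = 0.01923077 mg/mL = 19.23077 mcg/mL
Rate = 1626 mcg/hr ÷ 19.23077 mcg/mL = 84.552 mL/hr
Volume infused = 84.552 mL/hr × 0.7 hr = 59.1864 mL
Volume remaining = 208 − 59.1864 = 148.8136 mL
Drug remaining = 148.8136 mL × 19.23077 mcg/mL = 2861.8 mcg = 2.8618 mg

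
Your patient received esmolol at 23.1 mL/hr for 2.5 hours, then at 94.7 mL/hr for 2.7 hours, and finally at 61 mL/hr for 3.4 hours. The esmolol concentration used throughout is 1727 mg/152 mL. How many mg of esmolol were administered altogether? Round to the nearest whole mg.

Concentration = 1727 mg ÷ 152 mL = 11.36184 mg/mL
Stage 1: 23.1 mL/hr × 2.5 hr = 57.75 mL → 57.75 mL × 11.36184 mg/mL = 656.1464 mg
Stage 2: 94.7 mL/hr × 2.7 hr = 255.69 mL → 255.69 mL × 11.36184 mg/mL = 2905.109 mg
Stage 3: 61 mL/hr × 3.4 hr = 207.4 mL → 207.4 mL × 11.36184 mg/mL = 2356.446 mg
Total = 656.1464 + 2905.109 + 2356.446 = 5917.702 mg

5918 mg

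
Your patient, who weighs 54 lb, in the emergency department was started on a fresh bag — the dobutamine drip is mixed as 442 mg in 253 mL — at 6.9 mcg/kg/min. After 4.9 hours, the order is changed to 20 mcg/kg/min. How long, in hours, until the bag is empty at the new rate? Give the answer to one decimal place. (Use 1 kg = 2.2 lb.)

Initial rate:
Weight = 54 lb ÷ 2.2 lb/kg = 24.54545 kg
Dose = 6.9 mcg/kg/min × 24.54545 kg = 169.3636 mcg/min
169.3636 mcg/min × 60 min/hr = 10161.82 mcg/hr
Concentration = 442 mg ÷ 253 mL = 1.747036 mg/mL = 1747.036 mcg/mL
Rate = 10161.82 mcg/hr ÷ 1747.036 mcg/mL = 5.816606 mL/hr
Volume infused so far = 5.816606 mL/hr × 4.9 hr = 28.50137 mL
Volume remaining = 253 − 28.50137 = 224.4986 mL
New rate:
Dose = 20 mcg/kg/min × 24.54545 kg = 490.9091 mcg/min
490.9091 mcg/min × 60 min/hr = 29454.55 mcg/hr
Rate = 29454.55 mcg/hr ÷ 1747.036 mcg/mL = 16.85973 mL/hr
Time remaining = 224.4986 mL ÷ 16.85973 mL/hr = 13.31567 hr

13.3 hours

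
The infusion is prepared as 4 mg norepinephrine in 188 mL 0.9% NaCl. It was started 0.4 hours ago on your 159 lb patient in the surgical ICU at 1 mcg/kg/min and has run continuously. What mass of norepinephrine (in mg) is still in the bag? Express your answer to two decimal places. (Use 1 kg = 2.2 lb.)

2.27 mg

Weight = 159 lb ÷ 2.2 lb/kg = 72.27273 kg
Dose = 1 mcg/kg/min × 72.27273 kg = 72.27273 mcg/min
72.27273 mcg/min × 60 min/hr = 4336.364 mcg/hr
Concentration = 4 mg ÷ 188 mL = 0.0212766 mg/mL = 21.2766 mcg/mL
Rate = 4336.364 mcg/hr ÷ 21.2766 mcg/mL = 203.8091 mL/hr
Volume infused = 203.8091 mL/hr × 0.4 hr = 81.52364 mL
Volume remaining = 188 − 81.52364 = 106.4764 mL
Drug remaining = 106.4764 mL × 21.2766 mcg/mL = 2265.455 mcg = 2.265455 mg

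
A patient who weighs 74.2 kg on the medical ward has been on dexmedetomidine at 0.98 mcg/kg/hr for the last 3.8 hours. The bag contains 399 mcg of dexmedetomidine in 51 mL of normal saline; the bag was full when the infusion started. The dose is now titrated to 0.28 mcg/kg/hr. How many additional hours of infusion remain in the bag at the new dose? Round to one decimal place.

Initial rate:
Dose = 0.98 mcg/kg/hr × 74.2 kg = 72.716 mcg/hr
Concentration = 399 mcg ÷ 51 mL = 7.823529 mcg/mL
Rate = 72.716 mcg/hr ÷ 7.823529 mcg/mL = 9.294526 mL/hr
Volume infused so far = 9.294526 mL/hr × 3.8 hr = 35.3192 mL
Volume remaining = 51 − 35.3192 = 15.6808 mL
New rate:
Dose = 0.28 mcg/kg/hr × 74.2 kg = 20.776 mcg/hr
Rate = 20.776 mcg/hr ÷ 7.823529 mcg/mL = 2.655579 mL/hr
Time remaining = 15.6808 mL ÷ 2.655579 mL/hr = 5.904852 hr

5.9 hours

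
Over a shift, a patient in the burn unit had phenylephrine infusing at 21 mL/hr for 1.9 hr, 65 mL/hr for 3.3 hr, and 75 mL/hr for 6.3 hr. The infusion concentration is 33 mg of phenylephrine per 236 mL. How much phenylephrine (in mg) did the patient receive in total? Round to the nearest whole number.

Concentration = 33 mg ÷ 236 mL = 0.1398305 mg/mL
Stage 1: 21 mL/hr × 1.9 hr = 39.9 mL → 39.9 mL × 0.1398305 mg/mL = 5.579237 mg
Stage 2: 65 mL/hr × 3.3 hr = 214.5 mL → 214.5 mL × 0.1398305 mg/mL = 29.99364 mg
Stage 3: 75 mL/hr × 6.3 hr = 472.5 mL → 472.5 mL × 0.1398305 mg/mL = 66.06992 mg
Total = 5.579237 + 29.99364 + 66.06992 = 101.6428 mg

102 mg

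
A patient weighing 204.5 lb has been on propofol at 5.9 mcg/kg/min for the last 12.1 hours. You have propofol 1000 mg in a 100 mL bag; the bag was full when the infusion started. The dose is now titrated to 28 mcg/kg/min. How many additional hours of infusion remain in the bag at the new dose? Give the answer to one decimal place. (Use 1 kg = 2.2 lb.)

3.9 hours

Initial rate:
Weight = 204.5 lb ÷ 2.2 lb/kg = 92.95455 kg
Dose = 5.9 mcg/kg/min × 92.95455 kg = 548.4318 mcg/min
548.4318 mcg/min × 60 min/hr = 32905.91 mcg/hr
Concentration = 1000 mg ÷ 100 mL = 10 mg/mL = 10000 mcg/mL
Rate = 32905.91 mcg/hr ÷ 10000 mcg/mL = 3.290591 mL/hr
Volume infused so far = 3.290591 mL/hr × 12.1 hr = 39.81615 mL
Volume remaining = 100 − 39.81615 = 60.18385 mL
New rate:
Dose = 28 mcg/kg/min × 92.95455 kg = 2602.727 mcg/min
2602.727 mcg/min × 60 min/hr = 156163.6 mcg/hr
Rate = 156163.6 mcg/hr ÷ 10000 mcg/mL = 15.61636 mL/hr
Time remaining = 60.18385 mL ÷ 15.61636 mL/hr = 3.853897 hr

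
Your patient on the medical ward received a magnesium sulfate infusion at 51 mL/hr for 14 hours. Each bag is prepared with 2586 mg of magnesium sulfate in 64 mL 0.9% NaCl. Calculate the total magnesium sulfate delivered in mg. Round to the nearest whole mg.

Concentration = 2586 mg ÷ 64 mL = 40.40625 mg/mL
Drug rate = 51 mL/hr × 40.40625 mg/mL = 2060.719 mg/hr
Total = 2060.719 mg/hr × 14 hr = 28850.06 mg

28850 mg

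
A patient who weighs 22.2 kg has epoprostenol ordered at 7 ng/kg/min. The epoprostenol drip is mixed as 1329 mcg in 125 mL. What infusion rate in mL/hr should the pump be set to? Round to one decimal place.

Dose = 7 ng/kg/min × 22.2 kg = 155.4 ng/min
155.4 ng/min × 60 min/hr = 9324 ng/hr
Concentration = 1329 mcg ÷ 125 mL = 10.632 mcg/mL = 10632 ng/mL
Rate = 9324 ng/hr ÷ 10632 ng/mL = 0.8769752 mL/hr

0.9 mL/hr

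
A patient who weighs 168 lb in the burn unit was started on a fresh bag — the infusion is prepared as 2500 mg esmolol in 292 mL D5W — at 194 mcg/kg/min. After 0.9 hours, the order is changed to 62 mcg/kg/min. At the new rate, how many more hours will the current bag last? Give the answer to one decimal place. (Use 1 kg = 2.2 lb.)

Initial rate:
Weight = 168 lb ÷ 2.2 lb/kg = 76.36364 kg
Dose = 194 mcg/kg/min × 76.36364 kg = 14814.55 mcg/min
14814.55 mcg/min × 60 min/hr = 888872.7 mcg/hr
Concentration = 2500 mg ÷ 292 mL = 8.561644 mg/mL = 8561.644 mcg/mL
Rate = 888872.7 mcg/hr ÷ 8561.644 mcg/mL = 103.8203 mL/hr
Volume infused so far = 103.8203 mL/hr × 0.9 hr = 93.4383 mL
Volume remaining = 292 − 93.4383 = 198.5617 mL
New rate:
Dose = 62 mcg/kg/min × 76.36364 kg = 4734.545 mcg/min
4734.545 mcg/min × 60 min/hr = 284072.7 mcg/hr
Rate = 284072.7 mcg/hr ÷ 8561.644 mcg/mL = 33.17969 mL/hr
Time remaining = 198.5617 mL ÷ 33.17969 mL/hr = 5.984434 hr

6.0 hours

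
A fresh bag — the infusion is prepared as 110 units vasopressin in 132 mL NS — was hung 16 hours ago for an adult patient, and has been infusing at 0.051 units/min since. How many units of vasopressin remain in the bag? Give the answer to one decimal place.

61.0 units

0.051 units/min × 60 min/hr = 3.06 units/hr
Concentration = 110 units ÷ 132 mL = 0.8333333 units/mL
Rate = 3.06 units/hr ÷ 0.8333333 units/mL = 3.672 mL/hr
Volume infused = 3.672 mL/hr × 16 hr = 58.752 mL
Volume remaining = 132 − 58.752 = 73.248 mL
Drug remaining = 73.248 mL × 0.8333333 units/mL = 61.04 units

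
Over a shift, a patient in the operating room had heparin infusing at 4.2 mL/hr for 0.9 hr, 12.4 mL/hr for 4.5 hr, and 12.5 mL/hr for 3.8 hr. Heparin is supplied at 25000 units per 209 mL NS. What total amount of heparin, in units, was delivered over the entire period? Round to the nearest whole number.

12809 units

Concentration = 25000 units ÷ 209 mL = 119.6172 units/mL
Stage 1: 4.2 mL/hr × 0.9 hr = 3.78 mL → 3.78 mL × 119.6172 units/mL = 452.1531 units
Stage 2: 12.4 mL/hr × 4.5 hr = 55.8 mL → 55.8 mL × 119.6172 units/mL = 6674.641 units
Stage 3: 12.5 mL/hr × 3.8 hr = 47.5 mL → 47.5 mL × 119.6172 units/mL = 5681.818 units
Total = 452.1531 + 6674.641 + 5681.818 = 12808.61 units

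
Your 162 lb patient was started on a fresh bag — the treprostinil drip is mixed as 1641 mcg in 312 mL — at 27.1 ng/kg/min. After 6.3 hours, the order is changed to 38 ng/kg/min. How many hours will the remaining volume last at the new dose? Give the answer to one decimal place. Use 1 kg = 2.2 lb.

Initial rate:
Weight = 162 lb ÷ 2.2 lb/kg = 73.63636 kg
Dose = 27.1 ng/kg/min × 73.63636 kg = 1995.545 ng/min
1995.545 ng/min × 60 min/hr = 119732.7 ng/hr
Concentration = 1641 mcg ÷ 312 mL = 5.259615 mcg/mL = 5259.615 ng/mL
Rate = 119732.7 ng/hr ÷ 5259.615 ng/mL = 22.76454 mL/hr
Volume infused so far = 22.76454 mL/hr × 6.3 hr = 143.4166 mL
Volume remaining = 312 − 143.4166 = 168.5834 mL
New rate:
Dose = 38 ng/kg/min × 73.63636 kg = 2798.182 ng/min
2798.182 ng/min × 60 min/hr = 167890.9 ng/hr
Rate = 167890.9 ng/hr ÷ 5259.615 ng/mL = 31.92076 mL/hr
Time remaining = 168.5834 mL ÷ 31.92076 mL/hr = 5.281309 hr

5.3 hours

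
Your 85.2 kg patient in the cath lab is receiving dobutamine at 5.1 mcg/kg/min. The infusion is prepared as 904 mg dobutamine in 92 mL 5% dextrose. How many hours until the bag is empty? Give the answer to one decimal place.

Dose = 5.1 mcg/kg/min × 85.2 kg = 434.52 mcg/min
434.52 mcg/min × 60 min/hr = 26071.2 mcg/hr
Concentration = 904 mg ÷ 92 mL = 9.826087 mg/mL = 9826.087 mcg/mL
Rate = 26071.2 mcg/hr ÷ 9826.087 mcg/mL = 2.653264 mL/hr
Duration = 92 mL ÷ 2.653264 mL/hr = 34.67428 hr

34.7 hours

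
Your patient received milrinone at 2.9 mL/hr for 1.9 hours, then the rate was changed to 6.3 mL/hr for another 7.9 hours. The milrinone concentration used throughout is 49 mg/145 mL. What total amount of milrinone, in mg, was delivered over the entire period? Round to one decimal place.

18.7 mg

Concentration = 49 mg ÷ 145 mL = 0.337931 mg/mL
Stage 1: 2.9 mL/hr × 1.9 hr = 5.51 mL → 5.51 mL × 0.337931 mg/mL = 1.862 mg
Stage 2: 6.3 mL/hr × 7.9 hr = 49.77 mL → 49.77 mL × 0.337931 mg/mL = 16.81883 mg
Total = 1.862 + 16.81883 = 18.68083 mg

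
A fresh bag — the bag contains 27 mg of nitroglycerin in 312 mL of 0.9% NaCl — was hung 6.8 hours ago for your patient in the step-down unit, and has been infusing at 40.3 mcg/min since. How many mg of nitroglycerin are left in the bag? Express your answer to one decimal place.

40.3 mcg/min × 60 min/hr = 2418 mcg/hr
Concentration = 27 mg ÷ 312 mL = 0.08653846 mg/mL = 86.53846 mcg/mL
Rate = 2418 mcg/hr ÷ 86.53846 mcg/mL = 27.94133 mL/hr
Volume infused = 27.94133 mL/hr × 6.8 hr = 190.0011 mL
Volume remaining = 312 − 190.0011 = 121.9989 mL
Drug remaining = 121.9989 mL × 86.53846 mcg/mL = 10557.6 mcg = 10.5576 mg

10.6 mg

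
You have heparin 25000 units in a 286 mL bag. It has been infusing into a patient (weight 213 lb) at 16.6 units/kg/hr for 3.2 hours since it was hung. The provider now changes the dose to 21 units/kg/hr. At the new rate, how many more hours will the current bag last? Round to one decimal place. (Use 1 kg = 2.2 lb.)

9.8 hours

Initial rate:
Weight = 213 lb ÷ 2.2 lb/kg = 96.81818 kg
Dose = 16.6 units/kg/hr × 96.81818 kg = 1607.182 units/hr
Concentration = 25000 units ÷ 286 mL = 87.41259 units/mL
Rate = 1607.182 units/hr ÷ 87.41259 units/mL = 18.38616 mL/hr
Volume infused so far = 18.38616 mL/hr × 3.2 hr = 58.83571 mL
Volume remaining = 286 − 58.83571 = 227.1643 mL
New rate:
Dose = 21 units/kg/hr × 96.81818 kg = 2033.182 units/hr
Rate = 2033.182 units/hr ÷ 87.41259 units/mL = 23.2596 mL/hr
Time remaining = 227.1643 mL ÷ 23.2596 mL/hr = 9.766474 hr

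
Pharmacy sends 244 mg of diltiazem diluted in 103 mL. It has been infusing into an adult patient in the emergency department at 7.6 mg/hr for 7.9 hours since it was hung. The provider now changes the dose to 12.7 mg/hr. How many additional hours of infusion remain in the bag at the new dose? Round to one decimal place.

Initial rate:
Concentration = 244 mg ÷ 103 mL = 2.368932 mg/mL
Rate = 7.6 mg/hr ÷ 2.368932 mg/mL = 3.208197 mL/hr
Volume infused so far = 3.208197 mL/hr × 7.9 hr = 25.34475 mL
Volume remaining = 103 − 25.34475 = 77.65525 mL
New rate:
Rate = 12.7 mg/hr ÷ 2.368932 mg/mL = 5.361066 mL/hr
Time remaining = 77.65525 mL ÷ 5.361066 mL/hr = 14.48504 hr

14.5 hours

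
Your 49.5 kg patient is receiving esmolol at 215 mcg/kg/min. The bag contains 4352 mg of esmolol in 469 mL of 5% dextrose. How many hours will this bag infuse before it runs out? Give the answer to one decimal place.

6.8 hours

Dose = 215 mcg/kg/min × 49.5 kg = 10642.5 mcg/min
10642.5 mcg/min × 60 min/hr = 638550 mcg/hr
Concentration = 4352 mg ÷ 469 mL = 9.279318 mg/mL = 9279.318 mcg/mL
Rate = 638550 mcg/hr ÷ 9279.318 mcg/mL = 68.81433 mL/hr
Duration = 469 mL ÷ 68.81433 mL/hr = 6.815441 hr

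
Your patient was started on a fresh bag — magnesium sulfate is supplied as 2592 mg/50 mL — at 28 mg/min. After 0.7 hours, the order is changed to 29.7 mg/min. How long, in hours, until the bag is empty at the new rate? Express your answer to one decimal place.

0.8 hours

Initial rate:
28 mg/min × 60 min/hr = 1680 mg/hr
Concentration = 2592 mg ÷ 50 mL = 51.84 mg/mL
Rate = 1680 mg/hr ÷ 51.84 mg/mL = 32.40741 mL/hr
Volume infused so far = 32.40741 mL/hr × 0.7 hr = 22.68519 mL
Volume remaining = 50 − 22.68519 = 27.31481 mL
New rate:
29.7 mg/min × 60 min/hr = 1782 mg/hr
Rate = 1782 mg/hr ÷ 51.84 mg/mL = 34.375 mL/hr
Time remaining = 27.31481 mL ÷ 34.375 mL/hr = 0.7946128 hr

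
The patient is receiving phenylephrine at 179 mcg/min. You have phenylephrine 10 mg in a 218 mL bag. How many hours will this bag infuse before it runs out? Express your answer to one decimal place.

0.9 hours

179 mcg/min × 60 min/hr = 10740 mcg/hr
Concentration = 10 mg ÷ 218 mL = 0.04587156 mg/mL = 45.87156 mcg/mL
Rate = 10740 mcg/hr ÷ 45.87156 mcg/mL = 234.132 mL/hr
Duration = 218 mL ÷ 234.132 mL/hr = 0.9310987 hr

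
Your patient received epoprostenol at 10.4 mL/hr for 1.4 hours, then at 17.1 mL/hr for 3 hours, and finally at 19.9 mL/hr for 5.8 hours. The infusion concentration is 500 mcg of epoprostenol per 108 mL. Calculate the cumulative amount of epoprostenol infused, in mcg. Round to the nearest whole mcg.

Concentration = 500 mcg ÷ 108 mL = 4.62963 mcg/mL
Stage 1: 10.4 mL/hr × 1.4 hr = 14.56 mL → 14.56 mL × 4.62963 mcg/mL = 67.40741 mcg
Stage 2: 17.1 mL/hr × 3 hr = 51.3 mL → 51.3 mL × 4.62963 mcg/mL = 237.5 mcg
Stage 3: 19.9 mL/hr × 5.8 hr = 115.42 mL → 115.42 mL × 4.62963 mcg/mL = 534.3519 mcg
Total = 67.40741 + 237.5 + 534.3519 = 839.2593 mcg

839 mcg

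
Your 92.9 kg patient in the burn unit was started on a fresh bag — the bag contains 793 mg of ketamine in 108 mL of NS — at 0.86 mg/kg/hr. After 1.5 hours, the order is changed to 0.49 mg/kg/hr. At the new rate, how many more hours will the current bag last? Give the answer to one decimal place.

14.8 hours

Initial rate:
Dose = 0.86 mg/kg/hr × 92.9 kg = 79.894 mg/hr
Concentration = 793 mg ÷ 108 mL = 7.342593 mg/mL
Rate = 79.894 mg/hr ÷ 7.342593 mg/mL = 10.8809 mL/hr
Volume infused so far = 10.8809 mL/hr × 1.5 hr = 16.32135 mL
Volume remaining = 108 − 16.32135 = 91.67865 mL
New rate:
Dose = 0.49 mg/kg/hr × 92.9 kg = 45.521 mg/hr
Rate = 45.521 mg/hr ÷ 7.342593 mg/mL = 6.199581 mL/hr
Time remaining = 91.67865 mL ÷ 6.199581 mL/hr = 14.78788 hr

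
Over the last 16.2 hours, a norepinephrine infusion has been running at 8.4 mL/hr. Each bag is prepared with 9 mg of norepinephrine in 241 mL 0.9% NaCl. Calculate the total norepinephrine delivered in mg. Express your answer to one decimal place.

Concentration = 9 mg ÷ 241 mL = 0.0373444 mg/mL = 37.3444 mcg/mL
Drug rate = 8.4 mL/hr × 37.3444 mcg/mL = 313.6929 mcg/hr
Total = 313.6929 mcg/hr × 16.2 hr = 5081.826 mcg = 5.081826 mg

5.1 mg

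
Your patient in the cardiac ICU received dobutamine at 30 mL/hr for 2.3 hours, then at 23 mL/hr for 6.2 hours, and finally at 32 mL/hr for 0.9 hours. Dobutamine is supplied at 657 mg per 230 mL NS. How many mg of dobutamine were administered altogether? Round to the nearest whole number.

687 mg

Concentration = 657 mg ÷ 230 mL = 2.856522 mg/mL
Stage 1: 30 mL/hr × 2.3 hr = 69 mL → 69 mL × 2.856522 mg/mL = 197.1 mg
Stage 2: 23 mL/hr × 6.2 hr = 142.6 mL → 142.6 mL × 2.856522 mg/mL = 407.34 mg
Stage 3: 32 mL/hr × 0.9 hr = 28.8 mL → 28.8 mL × 2.856522 mg/mL = 82.26783 mg
Total = 197.1 + 407.34 + 82.26783 = 686.7078 mg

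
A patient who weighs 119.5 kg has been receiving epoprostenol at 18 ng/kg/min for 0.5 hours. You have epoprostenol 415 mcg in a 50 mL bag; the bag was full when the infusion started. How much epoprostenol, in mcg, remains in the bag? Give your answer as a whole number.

350 mcg

Dose = 18 ng/kg/min × 119.5 kg = 2151 ng/min
2151 ng/min × 60 min/hr = 129060 ng/hr
Concentration = 415 mcg ÷ 50 mL = 8.3 mcg/mL = 8300 ng/mL
Rate = 129060 ng/hr ÷ 8300 ng/mL = 15.5494 mL/hr
Volume infused = 15.5494 mL/hr × 0.5 hr = 7.774699 mL
Volume remaining = 50 − 7.774699 = 42.2253 mL
Drug remaining = 42.2253 mL × 8300 ng/mL = 350470 ng = 350.47 mcg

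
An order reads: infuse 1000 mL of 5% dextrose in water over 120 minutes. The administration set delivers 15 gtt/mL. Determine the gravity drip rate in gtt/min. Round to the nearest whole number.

125 gtt/min

1000 mL ÷ (120 min) = 8.333333 mL/min
8.333333 mL/min × 15 gtt/mL = 125 gtt/min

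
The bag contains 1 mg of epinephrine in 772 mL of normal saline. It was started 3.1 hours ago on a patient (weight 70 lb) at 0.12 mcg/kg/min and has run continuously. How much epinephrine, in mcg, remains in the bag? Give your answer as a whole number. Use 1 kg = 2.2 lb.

290 mcg

Weight = 70 lb ÷ 2.2 lb/kg = 31.81818 kg
Dose = 0.12 mcg/kg/min × 31.81818 kg = 3.818182 mcg/min
3.818182 mcg/min × 60 min/hr = 229.0909 mcg/hr
Concentration = 1 mg ÷ 772 mL = 0.001295337 mg/mL = 1.295337 mcg/mL
Rate = 229.0909 mcg/hr ÷ 1.295337 mcg/mL = 176.8582 mL/hr
Volume infused = 176.8582 mL/hr × 3.1 hr = 548.2604 mL
Volume remaining = 772 − 548.2604 = 223.7396 mL
Drug remaining = 223.7396 mL × 1.295337 mcg/mL = 289.8182 mcg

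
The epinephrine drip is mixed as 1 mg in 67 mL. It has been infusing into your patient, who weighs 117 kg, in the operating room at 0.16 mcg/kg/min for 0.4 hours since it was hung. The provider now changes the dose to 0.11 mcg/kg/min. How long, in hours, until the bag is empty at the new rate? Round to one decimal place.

Initial rate:
Dose = 0.16 mcg/kg/min × 117 kg = 18.72 mcg/min
18.72 mcg/min × 60 min/hr = 1123.2 mcg/hr
Concentration = 1 mg ÷ 67 mL = 0.01492537 mg/mL = 14.92537 mcg/mL
Rate = 1123.2 mcg/hr ÷ 14.92537 mcg/mL = 75.2544 mL/hr
Volume infused so far = 75.2544 mL/hr × 0.4 hr = 30.10176 mL
Volume remaining = 67 − 30.10176 = 36.89824 mL
New rate:
Dose = 0.11 mcg/kg/min × 117 kg = 12.87 mcg/min
12.87 mcg/min × 60 min/hr = 772.2 mcg/hr
Rate = 772.2 mcg/hr ÷ 14.92537 mcg/mL = 51.7374 mL/hr
Time remaining = 36.89824 mL ÷ 51.7374 mL/hr = 0.7131831 hr

0.7 hours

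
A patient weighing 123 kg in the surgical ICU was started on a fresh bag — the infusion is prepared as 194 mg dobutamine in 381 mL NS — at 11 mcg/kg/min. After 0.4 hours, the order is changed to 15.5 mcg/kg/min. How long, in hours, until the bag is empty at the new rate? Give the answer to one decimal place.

1.4 hours

Initial rate:
Dose = 11 mcg/kg/min × 123 kg = 1353 mcg/min
1353 mcg/min × 60 min/hr = 81180 mcg/hr
Concentration = 194 mg ÷ 381 mL = 0.5091864 mg/mL = 509.1864 mcg/mL
Rate = 81180 mcg/hr ÷ 509.1864 mcg/mL = 159.4308 mL/hr
Volume infused so far = 159.4308 mL/hr × 0.4 hr = 63.77233 mL
Volume remaining = 381 − 63.77233 = 317.2277 mL
New rate:
Dose = 15.5 mcg/kg/min × 123 kg = 1906.5 mcg/min
1906.5 mcg/min × 60 min/hr = 114390 mcg/hr
Rate = 114390 mcg/hr ÷ 509.1864 mcg/mL = 224.6525 mL/hr
Time remaining = 317.2277 mL ÷ 224.6525 mL/hr = 1.412081 hr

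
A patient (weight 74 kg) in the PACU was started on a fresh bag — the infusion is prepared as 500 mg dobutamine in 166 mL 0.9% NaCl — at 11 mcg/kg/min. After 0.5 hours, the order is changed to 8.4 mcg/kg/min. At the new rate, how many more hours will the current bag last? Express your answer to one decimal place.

12.8 hours

Initial rate:
Dose = 11 mcg/kg/min × 74 kg = 814 mcg/min
814 mcg/min × 60 min/hr = 48840 mcg/hr
Concentration = 500 mg ÷ 166 mL = 3.012048 mg/mL = 3012.048 mcg/mL
Rate = 48840 mcg/hr ÷ 3012.048 mcg/mL = 16.21488 mL/hr
Volume infused so far = 16.21488 mL/hr × 0.5 hr = 8.10744 mL
Volume remaining = 166 − 8.10744 = 157.8926 mL
New rate:
Dose = 8.4 mcg/kg/min × 74 kg = 621.6 mcg/min
621.6 mcg/min × 60 min/hr = 37296 mcg/hr
Rate = 37296 mcg/hr ÷ 3012.048 mcg/mL = 12.38227 mL/hr
Time remaining = 157.8926 mL ÷ 12.38227 mL/hr = 12.7515 hr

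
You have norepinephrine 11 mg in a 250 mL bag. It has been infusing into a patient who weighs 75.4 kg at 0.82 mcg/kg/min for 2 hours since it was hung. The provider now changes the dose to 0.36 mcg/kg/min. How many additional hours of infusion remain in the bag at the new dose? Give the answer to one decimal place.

2.2 hours

Initial rate:
Dose = 0.82 mcg/kg/min × 75.4 kg = 61.828 mcg/min
61.828 mcg/min × 60 min/hr = 3709.68 mcg/hr
Concentration = 11 mg ÷ 250 mL = 0.044 mg/mL = 44 mcg/mL
Rate = 3709.68 mcg/hr ÷ 44 mcg/mL = 84.31091 mL/hr
Volume infused so far = 84.31091 mL/hr × 2 hr = 168.6218 mL
Volume remaining = 250 − 168.6218 = 81.37818 mL
New rate:
Dose = 0.36 mcg/kg/min × 75.4 kg = 27.144 mcg/min
27.144 mcg/min × 60 min/hr = 1628.64 mcg/hr
Rate = 1628.64 mcg/hr ÷ 44 mcg/mL = 37.01455 mL/hr
Time remaining = 81.37818 mL ÷ 37.01455 mL/hr = 2.198546 hr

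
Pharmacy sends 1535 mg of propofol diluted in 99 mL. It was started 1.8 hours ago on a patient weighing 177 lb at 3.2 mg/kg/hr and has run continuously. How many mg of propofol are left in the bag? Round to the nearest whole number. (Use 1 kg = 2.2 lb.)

1072 mg

Weight = 177 lb ÷ 2.2 lb/kg = 80.45455 kg
Dose = 3.2 mg/kg/hr × 80.45455 kg = 257.4545 mg/hr
Concentration = 1535 mg ÷ 99 mL = 15.50505 mg/mL
Rate = 257.4545 mg/hr ÷ 15.50505 mg/mL = 16.60456 mL/hr
Volume infused = 16.60456 mL/hr × 1.8 hr = 29.88821 mL
Volume remaining = 99 − 29.88821 = 69.11179 mL
Drug remaining = 69.11179 mL × 15.50505 mg/mL = 1071.582 mg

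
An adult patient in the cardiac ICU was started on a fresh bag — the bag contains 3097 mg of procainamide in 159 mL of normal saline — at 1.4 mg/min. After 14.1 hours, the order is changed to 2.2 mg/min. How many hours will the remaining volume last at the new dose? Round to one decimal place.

14.5 hours

Initial rate:
1.4 mg/min × 60 min/hr = 84 mg/hr
Concentration = 3097 mg ÷ 159 mL = 19.47799 mg/mL
Rate = 84 mg/hr ÷ 19.47799 mg/mL = 4.312561 mL/hr
Volume infused so far = 4.312561 mL/hr × 14.1 hr = 60.8071 mL
Volume remaining = 159 − 60.8071 = 98.1929 mL
New rate:
2.2 mg/min × 60 min/hr = 132 mg/hr
Rate = 132 mg/hr ÷ 19.47799 mg/mL = 6.776881 mL/hr
Time remaining = 98.1929 mL ÷ 6.776881 mL/hr = 14.48939 hr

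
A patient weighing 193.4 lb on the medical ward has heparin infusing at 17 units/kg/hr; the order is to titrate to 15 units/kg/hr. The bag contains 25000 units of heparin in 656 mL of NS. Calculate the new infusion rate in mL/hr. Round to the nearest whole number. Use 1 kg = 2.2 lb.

35 mL/hr

Weight = 193.4 lb ÷ 2.2 lb/kg = 87.90909 kg
Dose = 15 units/kg/hr × 87.90909 kg = 1318.636 units/hr
Concentration = 25000 units ÷ 656 mL = 38.10976 units/mL
Rate = 1318.636 units/hr ÷ 38.10976 units/mL = 34.60102 mL/hr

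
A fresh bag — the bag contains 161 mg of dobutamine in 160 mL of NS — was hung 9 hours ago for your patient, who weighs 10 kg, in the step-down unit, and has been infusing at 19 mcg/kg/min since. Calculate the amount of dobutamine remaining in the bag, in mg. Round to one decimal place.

58.4 mg

Dose = 19 mcg/kg/min × 10 kg = 190 mcg/min
190 mcg/min × 60 min/hr = 11400 mcg/hr
Concentration = 161 mg ÷ 160 mL = 1.00625 mg/mL = 1006.25 mcg/mL
Rate = 11400 mcg/hr ÷ 1006.25 mcg/mL = 11.32919 mL/hr
Volume infused = 11.32919 mL/hr × 9 hr = 101.9627 mL
Volume remaining = 160 − 101.9627 = 58.03727 mL
Drug remaining = 58.03727 mL × 1006.25 mcg/mL = 58400 mcg = 58.4 mg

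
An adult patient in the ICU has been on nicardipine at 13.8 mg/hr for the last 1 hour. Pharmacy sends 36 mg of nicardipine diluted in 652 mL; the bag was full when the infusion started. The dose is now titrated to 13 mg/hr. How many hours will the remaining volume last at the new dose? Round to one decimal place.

Initial rate:
Concentration = 36 mg ÷ 652 mL = 0.05521472 mg/mL
Rate = 13.8 mg/hr ÷ 0.05521472 mg/mL = 249.9333 mL/hr
Volume infused so far = 249.9333 mL/hr × 1 hr = 249.9333 mL
Volume remaining = 652 − 249.9333 = 402.0667 mL
New rate:
Rate = 13 mg/hr ÷ 0.05521472 mg/mL = 235.4444 mL/hr
Time remaining = 402.0667 mL ÷ 235.4444 mL/hr = 1.707692 hr

1.7 hours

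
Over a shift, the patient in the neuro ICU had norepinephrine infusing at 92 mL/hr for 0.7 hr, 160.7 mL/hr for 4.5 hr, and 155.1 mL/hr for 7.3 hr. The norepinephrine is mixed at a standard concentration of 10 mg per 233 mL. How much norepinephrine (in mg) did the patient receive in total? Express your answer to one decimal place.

82.4 mg

Concentration = 10 mg ÷ 233 mL = 0.04291845 mg/mL
Stage 1: 92 mL/hr × 0.7 hr = 64.4 mL → 64.4 mL × 0.04291845 mg/mL = 2.763948 mg
Stage 2: 160.7 mL/hr × 4.5 hr = 723.15 mL → 723.15 mL × 0.04291845 mg/mL = 31.03648 mg
Stage 3: 155.1 mL/hr × 7.3 hr = 1132.23 mL → 1132.23 mL × 0.04291845 mg/mL = 48.59356 mg
Total = 2.763948 + 31.03648 + 48.59356 = 82.39399 mg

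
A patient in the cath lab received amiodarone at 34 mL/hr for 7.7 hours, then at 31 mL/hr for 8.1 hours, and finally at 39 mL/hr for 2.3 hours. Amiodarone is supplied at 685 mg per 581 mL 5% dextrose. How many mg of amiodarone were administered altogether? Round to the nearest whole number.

Concentration = 685 mg ÷ 581 mL = 1.179002 mg/mL
Stage 1: 34 mL/hr × 7.7 hr = 261.8 mL → 261.8 mL × 1.179002 mg/mL = 308.6627 mg
Stage 2: 31 mL/hr × 8.1 hr = 251.1 mL → 251.1 mL × 1.179002 mg/mL = 296.0473 mg
Stage 3: 39 mL/hr × 2.3 hr = 89.7 mL → 89.7 mL × 1.179002 mg/mL = 105.7565 mg
Total = 308.6627 + 296.0473 + 105.7565 = 710.4664 mg

710 mg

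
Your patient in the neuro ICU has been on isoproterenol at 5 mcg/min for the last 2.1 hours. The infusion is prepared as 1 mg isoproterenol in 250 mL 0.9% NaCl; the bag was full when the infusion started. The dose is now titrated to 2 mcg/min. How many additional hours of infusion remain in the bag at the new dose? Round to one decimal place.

Initial rate:
5 mcg/min × 60 min/hr = 300 mcg/hr
Concentration = 1 mg ÷ 250 mL = 0.004 mg/mL = 4 mcg/mL
Rate = 300 mcg/hr ÷ 4 mcg/mL = 75 mL/hr
Volume infused so far = 75 mL/hr × 2.1 hr = 157.5 mL
Volume remaining = 250 − 157.5 = 92.5 mL
New rate:
2 mcg/min × 60 min/hr = 120 mcg/hr
Rate = 120 mcg/hr ÷ 4 mcg/mL = 30 mL/hr
Time remaining = 92.5 mL ÷ 30 mL/hr = 3.083333 hr

3.1 hours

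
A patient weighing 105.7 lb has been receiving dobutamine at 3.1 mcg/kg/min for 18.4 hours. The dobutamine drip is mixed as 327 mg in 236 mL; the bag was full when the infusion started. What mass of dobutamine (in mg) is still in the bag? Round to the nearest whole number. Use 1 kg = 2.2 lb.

Weight = 105.7 lb ÷ 2.2 lb/kg = 48.04545 kg
Dose = 3.1 mcg/kg/min × 48.04545 kg = 148.9409 mcg/min
148.9409 mcg/min × 60 min/hr = 8936.455 mcg/hr
Concentration = 327 mg ÷ 236 mL = 1.385593 mg/mL = 1385.593 mcg/mL
Rate = 8936.455 mcg/hr ÷ 1385.593 mcg/mL = 6.449551 mL/hr
Volume infused = 6.449551 mL/hr × 18.4 hr = 118.6717 mL
Volume remaining = 236 − 118.6717 = 117.3283 mL
Drug remaining = 117.3283 mL × 1385.593 mcg/mL = 162569.2 mcg = 162.5692 mg

163 mg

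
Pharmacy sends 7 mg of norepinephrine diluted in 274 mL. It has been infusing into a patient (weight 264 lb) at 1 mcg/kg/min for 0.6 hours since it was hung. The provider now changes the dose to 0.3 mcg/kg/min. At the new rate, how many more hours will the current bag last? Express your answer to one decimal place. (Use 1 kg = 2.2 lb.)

1.2 hours

Initial rate:
Weight = 264 lb ÷ 2.2 lb/kg = 120 kg
Dose = 1 mcg/kg/min × 120 kg = 120 mcg/min
120 mcg/min × 60 min/hr = 7200 mcg/hr
Concentration = 7 mg ÷ 274 mL = 0.02554745 mg/mL = 25.54745 mcg/mL
Rate = 7200 mcg/hr ÷ 25.54745 mcg/mL = 281.8286 mL/hr
Volume infused so far = 281.8286 mL/hr × 0.6 hr = 169.0971 mL
Volume remaining = 274 − 169.0971 = 104.9029 mL
New rate:
Dose = 0.3 mcg/kg/min × 120 kg = 36 mcg/min
36 mcg/min × 60 min/hr = 2160 mcg/hr
Rate = 2160 mcg/hr ÷ 25.54745 mcg/mL = 84.54857 mL/hr
Time remaining = 104.9029 mL ÷ 84.54857 mL/hr = 1.240741 hr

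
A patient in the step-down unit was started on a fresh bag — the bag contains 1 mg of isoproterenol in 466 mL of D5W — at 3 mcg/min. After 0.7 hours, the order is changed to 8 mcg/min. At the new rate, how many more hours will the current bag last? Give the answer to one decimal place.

1.8 hours

Initial rate:
3 mcg/min × 60 min/hr = 180 mcg/hr
Concentration = 1 mg ÷ 466 mL = 0.002145923 mg/mL = 2.145923 mcg/mL
Rate = 180 mcg/hr ÷ 2.145923 mcg/mL = 83.88 mL/hr
Volume infused so far = 83.88 mL/hr × 0.7 hr = 58.716 mL
Volume remaining = 466 − 58.716 = 407.284 mL
New rate:
8 mcg/min × 60 min/hr = 480 mcg/hr
Rate = 480 mcg/hr ÷ 2.145923 mcg/mL = 223.68 mL/hr
Time remaining = 407.284 mL ÷ 223.68 mL/hr = 1.820833 hr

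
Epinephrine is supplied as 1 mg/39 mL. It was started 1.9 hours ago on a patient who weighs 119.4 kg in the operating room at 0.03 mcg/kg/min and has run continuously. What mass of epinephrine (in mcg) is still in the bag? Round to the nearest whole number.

592 mcg

Dose = 0.03 mcg/kg/min × 119.4 kg = 3.582 mcg/min
3.582 mcg/min × 60 min/hr = 214.92 mcg/hr
Concentration = 1 mg ÷ 39 mL = 0.02564103 mg/mL = 25.64103 mcg/mL
Rate = 214.92 mcg/hr ÷ 25.64103 mcg/mL = 8.38188 mL/hr
Volume infused = 8.38188 mL/hr × 1.9 hr = 15.92557 mL
Volume remaining = 39 − 15.92557 = 23.07443 mL
Drug remaining = 23.07443 mL × 25.64103 mcg/mL = 591.652 mcg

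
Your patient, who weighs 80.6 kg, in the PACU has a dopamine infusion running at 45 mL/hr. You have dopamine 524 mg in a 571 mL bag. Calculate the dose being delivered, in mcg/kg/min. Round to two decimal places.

8.54 mcg/kg/min

Concentration = 524 mg ÷ 571 mL = 0.9176883 mg/mL = 917.6883 mcg/mL
Drug rate = 45 mL/hr × 917.6883 mcg/mL = 41295.97 mcg/hr
41295.97 mcg/hr ÷ 60 min/hr = 688.2662 mcg/min
688.2662 mcg/min ÷ 80.6 kg = 8.539283 mcg/kg/min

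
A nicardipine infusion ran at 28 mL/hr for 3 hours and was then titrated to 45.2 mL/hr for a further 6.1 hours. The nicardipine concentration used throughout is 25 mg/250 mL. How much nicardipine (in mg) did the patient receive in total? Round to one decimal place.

36.0 mg

Concentration = 25 mg ÷ 250 mL = 0.1 mg/mL
Stage 1: 28 mL/hr × 3 hr = 84 mL → 84 mL × 0.1 mg/mL = 8.4 mg
Stage 2: 45.2 mL/hr × 6.1 hr = 275.72 mL → 275.72 mL × 0.1 mg/mL = 27.572 mg
Total = 8.4 + 27.572 = 35.972 mg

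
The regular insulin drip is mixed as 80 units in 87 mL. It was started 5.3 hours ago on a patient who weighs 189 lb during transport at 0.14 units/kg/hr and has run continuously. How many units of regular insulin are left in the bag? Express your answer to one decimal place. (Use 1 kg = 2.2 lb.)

16.3 units

Weight = 189 lb ÷ 2.2 lb/kg = 85.90909 kg
Dose = 0.14 units/kg/hr × 85.90909 kg = 12.02727 units/hr
Concentration = 80 units ÷ 87 mL = 0.9195402 units/mL
Rate = 12.02727 units/hr ÷ 0.9195402 units/mL = 13.07966 mL/hr
Volume infused = 13.07966 mL/hr × 5.3 hr = 69.32219 mL
Volume remaining = 87 − 69.32219 = 17.67781 mL
Drug remaining = 17.67781 mL × 0.9195402 units/mL = 16.25545 units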